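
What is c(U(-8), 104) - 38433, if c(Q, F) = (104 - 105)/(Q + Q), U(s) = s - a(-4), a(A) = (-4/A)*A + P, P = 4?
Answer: -614927/16 ≈ -38433.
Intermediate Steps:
a(A) = 0 (a(A) = (-4/A)*A + 4 = -4 + 4 = 0)
U(s) = s (U(s) = s - 1*0 = s + 0 = s)
c(Q, F) = -1/(2*Q)
c(U(-8), 104) - 38433 = -1/2/(-8) - 38433 = -1/2*(-1/8) - 38433 = 1/16 - 38433 = -614927/16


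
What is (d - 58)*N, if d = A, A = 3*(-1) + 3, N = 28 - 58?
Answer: 1740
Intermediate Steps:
N = -30
A = 0 (A = -3 + 3 = 0)
d = 0
(d - 58)*N = (0 - 58)*(-30) = -58*(-30) = 1740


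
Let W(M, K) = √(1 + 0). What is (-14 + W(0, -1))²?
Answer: 169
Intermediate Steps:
W(M, K) = 1 (W(M, K) = √1 = 1)
(-14 + W(0, -1))² = (-14 + 1)² = (-13)² = 169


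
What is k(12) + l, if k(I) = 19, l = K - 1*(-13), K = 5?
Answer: 37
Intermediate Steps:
l = 18 (l = 5 - 1*(-13) = 5 + 13 = 18)
k(12) + l = 19 + 18 = 37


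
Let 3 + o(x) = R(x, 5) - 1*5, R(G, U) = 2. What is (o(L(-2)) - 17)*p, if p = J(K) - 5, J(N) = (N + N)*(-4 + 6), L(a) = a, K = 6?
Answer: -437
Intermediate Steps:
J(N) = 4*N (J(N) = (2*N)*2 = 4*N)
p = 19 (p = 4*6 - 5 = 24 - 5 = 19)
o(x) = -6 (o(x) = -3 + (2 - 1*5) = -3 + (2 - 5) = -3 - 3 = -6)
(o(L(-2)) - 17)*p = (-6 - 17)*19 = -23*19 = -437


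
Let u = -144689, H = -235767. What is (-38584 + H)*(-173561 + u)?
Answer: 87312205750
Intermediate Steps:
(-38584 + H)*(-173561 + u) = (-38584 - 235767)*(-173561 - 144689) = -274351*(-318250) = 87312205750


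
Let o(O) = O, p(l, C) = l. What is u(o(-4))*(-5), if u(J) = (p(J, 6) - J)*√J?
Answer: 0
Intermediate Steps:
u(J) = 0 (u(J) = (J - J)*√J = 0*√J = 0)
u(o(-4))*(-5) = 0*(-5) = 0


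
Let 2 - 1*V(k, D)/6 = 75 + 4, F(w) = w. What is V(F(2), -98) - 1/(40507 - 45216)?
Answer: -2175557/4709 ≈ -462.00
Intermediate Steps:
V(k, D) = -462 (V(k, D) = 12 - 6*(75 + 4) = 12 - 6*79 = 12 - 474 = -462)
V(F(2), -98) - 1/(40507 - 45216) = -462 - 1/(40507 - 45216) = -462 - 1/(-4709) = -462 - 1*(-1/4709) = -462 + 1/4709 = -2175557/4709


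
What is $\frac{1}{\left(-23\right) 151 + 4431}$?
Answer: $\frac{1}{958} \approx 0.0010438$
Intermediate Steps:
$\frac{1}{\left(-23\right) 151 + 4431} = \frac{1}{-3473 + 4431} = \frac{1}{958}$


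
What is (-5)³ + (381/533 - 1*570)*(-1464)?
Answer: 444153431/533 ≈ 8.3331e+5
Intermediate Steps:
(-5)³ + (381/533 - 1*570)*(-1464) = -125 + (381*(1/533) - 570)*(-1464) = -125 + (381/533 - 570)*(-1464) = -125 - 303429/533*(-1464) = -125 + 444220056/533 = 444153431/533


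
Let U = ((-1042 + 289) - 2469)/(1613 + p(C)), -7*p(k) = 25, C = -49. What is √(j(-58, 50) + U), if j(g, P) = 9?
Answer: 6*√6168135/5633 ≈ 2.6454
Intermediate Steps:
p(k) = -25/7 (p(k) = -⅐*25 = -25/7)
U = -11277/5633 (U = ((-1042 + 289) - 2469)/(1613 - 25/7) = (-753 - 2469)/(11266/7) = -3222*7/11266 = -11277/5633 ≈ -2.0020)
√(j(-58, 50) + U) = √(9 - 11277/5633) = √(39420/5633) = 6*√6168135/5633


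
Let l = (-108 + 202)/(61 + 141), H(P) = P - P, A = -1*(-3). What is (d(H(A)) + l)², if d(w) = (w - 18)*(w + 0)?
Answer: 2209/10201 ≈ 0.21655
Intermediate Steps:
A = 3
H(P) = 0
d(w) = w*(-18 + w) (d(w) = (-18 + w)*w = w*(-18 + w))
l = 47/101 (l = 94/202 = 94*(1/202) = 47/101 ≈ 0.46535)
(d(H(A)) + l)² = (0*(-18 + 0) + 47/101)² = (0*(-18) + 47/101)² = (0 + 47/101)² = (47/101)² = 2209/10201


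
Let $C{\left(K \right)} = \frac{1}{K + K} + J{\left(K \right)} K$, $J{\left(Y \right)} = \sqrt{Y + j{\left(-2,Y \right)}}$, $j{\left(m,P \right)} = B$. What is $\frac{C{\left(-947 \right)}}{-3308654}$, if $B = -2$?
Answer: $\frac{1}{6266590676} + \frac{947 i \sqrt{949}}{3308654} \approx 1.5958 \cdot 10^{-10} + 0.0088172 i$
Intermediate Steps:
$j{\left(m,P \right)} = -2$
$J{\left(Y \right)} = \sqrt{-2 + Y}$ ($J{\left(Y \right)} = \sqrt{Y - 2} = \sqrt{-2 + Y}$)
$C{\left(K \right)} = \frac{1}{2 K} + K \sqrt{-2 + K}$ ($C{\left(K \right)} = \frac{1}{K + K} + \sqrt{-2 + K} K = \frac{1}{2 K} + K \sqrt{-2 + K}$)
$\frac{C{\left(-947 \right)}}{-3308654} = \frac{\frac{1}{2 \left(-947\right)} - 947 \sqrt{-2 - 947}}{-3308654} = \left(\frac{1}{2} \left(- \frac{1}{947}\right) - 947 \sqrt{-949}\right) \left(- \frac{1}{3308654}\right) = \left(- \frac{1}{1894} - 947 i \sqrt{949}\right) \left(- \frac{1}{3308654}\right) = \frac{1}{6266590676} + \frac{947 i \sqrt{949}}{3308654}$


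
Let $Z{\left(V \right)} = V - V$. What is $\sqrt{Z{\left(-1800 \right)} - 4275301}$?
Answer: $i \sqrt{4275301} \approx 2067.7 i$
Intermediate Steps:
$Z{\left(V \right)} = 0$
$\sqrt{Z{\left(-1800 \right)} - 4275301} = \sqrt{0 - 4275301} = \sqrt{-4275301} = i \sqrt{4275301}$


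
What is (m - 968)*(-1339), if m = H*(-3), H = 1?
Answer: 1300169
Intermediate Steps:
m = -3 (m = 1*(-3) = -3)
(m - 968)*(-1339) = (-3 - 968)*(-1339) = -971*(-1339) = 1300169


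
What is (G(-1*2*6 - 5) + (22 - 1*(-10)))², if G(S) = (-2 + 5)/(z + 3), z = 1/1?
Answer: 17161/16 ≈ 1072.6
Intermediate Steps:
z = 1
G(S) = ¾ (G(S) = (-2 + 5)/(1 + 3) = 3/4 = 3*(¼) = ¾)
(G(-1*2*6 - 5) + (22 - 1*(-10)))² = (¾ + (22 - 1*(-10)))² = (¾ + (22 + 10))² = (¾ + 32)² = (131/4)² = 17161/16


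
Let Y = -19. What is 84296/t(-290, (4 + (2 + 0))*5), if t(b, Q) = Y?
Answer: -84296/19 ≈ -4436.6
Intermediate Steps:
t(b, Q) = -19
84296/t(-290, (4 + (2 + 0))*5) = 84296/(-19) = 84296*(-1/19) = -84296/19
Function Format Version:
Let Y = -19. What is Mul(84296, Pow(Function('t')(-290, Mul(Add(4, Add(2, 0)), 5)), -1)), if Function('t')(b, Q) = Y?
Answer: Rational(-84296, 19) ≈ -4436.6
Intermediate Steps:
Function('t')(b, Q) = -19
Mul(84296, Pow(Function('t')(-290, Mul(Add(4, Add(2, 0)), 5)), -1)) = Mul(84296, Pow(-19, -1)) = Mul(84296, Rational(-1, 19)) = Rational(-84296, 19)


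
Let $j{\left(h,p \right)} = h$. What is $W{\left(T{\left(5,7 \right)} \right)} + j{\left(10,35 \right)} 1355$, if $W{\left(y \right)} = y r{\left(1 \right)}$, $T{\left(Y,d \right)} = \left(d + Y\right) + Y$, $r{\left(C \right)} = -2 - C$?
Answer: $13499$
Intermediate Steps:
$T{\left(Y,d \right)} = d + 2 Y$ ($T{\left(Y,d \right)} = \left(Y + d\right) + Y = d + 2 Y$)
$W{\left(y \right)} = - 3 y$ ($W{\left(y \right)} = y \left(-2 - 1\right) = y \left(-3\right) = - 3 y$)
$W{\left(T{\left(5,7 \right)} \right)} + j{\left(10,35 \right)} 1355 = - 3 \left(7 + 2 \cdot 5\right) + 10 \cdot 1355 = - 3 \left(7 + 10\right) + 13550 = \left(-3\right) 17 + 13550 = -51 + 13550 = 13499$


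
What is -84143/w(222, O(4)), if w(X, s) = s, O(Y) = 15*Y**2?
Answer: -84143/240 ≈ -350.60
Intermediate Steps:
-84143/w(222, O(4)) = -84143/(15*4**2) = -84143/(15*16) = -84143/240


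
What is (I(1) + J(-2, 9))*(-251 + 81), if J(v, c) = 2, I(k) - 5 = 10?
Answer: -2890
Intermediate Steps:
I(k) = 15 (I(k) = 5 + 10 = 15)
(I(1) + J(-2, 9))*(-251 + 81) = (15 + 2)*(-251 + 81) = 17*(-170) = -2890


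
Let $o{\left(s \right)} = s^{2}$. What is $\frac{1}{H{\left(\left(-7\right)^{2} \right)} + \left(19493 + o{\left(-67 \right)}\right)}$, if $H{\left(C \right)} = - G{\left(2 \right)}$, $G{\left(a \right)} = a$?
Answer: $\frac{1}{23980} \approx 4.1701 \cdot 10^{-5}$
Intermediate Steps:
$H{\left(C \right)} = -2$ ($H{\left(C \right)} = \left(-1\right) 2 = -2$)
$\frac{1}{H{\left(\left(-7\right)^{2} \right)} + \left(19493 + o{\left(-67 \right)}\right)} = \frac{1}{-2 + \left(19493 + \left(-67\right)^{2}\right)} = \frac{1}{-2 + \left(19493 + 4489\right)} = \frac{1}{-2 + 23982} = \frac{1}{23980}$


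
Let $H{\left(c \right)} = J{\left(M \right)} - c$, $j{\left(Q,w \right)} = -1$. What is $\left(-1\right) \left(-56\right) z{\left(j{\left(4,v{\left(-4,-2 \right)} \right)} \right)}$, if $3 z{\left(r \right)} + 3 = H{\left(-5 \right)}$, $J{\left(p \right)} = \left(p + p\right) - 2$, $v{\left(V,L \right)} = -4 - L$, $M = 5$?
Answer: $\frac{560}{3} \approx 186.67$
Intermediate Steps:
$J{\left(p \right)} = -2 + 2 p$ ($J{\left(p \right)} = 2 p - 2 = -2 + 2 p$)
$H{\left(c \right)} = 8 - c$ ($H{\left(c \right)} = \left(-2 + 2 \cdot 5\right) - c = \left(-2 + 10\right) - c = 8 - c$)
$z{\left(r \right)} = \frac{10}{3}$ ($z{\left(r \right)} = -1 + \frac{8 - -5}{3} = -1 + \frac{8 + 5}{3} = -1 + \frac{1}{3} \cdot 13 = -1 + \frac{13}{3} = \frac{10}{3}$)
$\left(-1\right) \left(-56\right) z{\left(j{\left(4,v{\left(-4,-2 \right)} \right)} \right)} = \left(-1\right) \left(-56\right) \frac{10}{3} = 56 \cdot \frac{10}{3} = \frac{560}{3}$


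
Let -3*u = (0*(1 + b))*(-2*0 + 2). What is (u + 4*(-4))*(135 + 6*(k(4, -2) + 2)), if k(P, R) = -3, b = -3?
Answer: -2064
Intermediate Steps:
u = 0 (u = -0*(1 - 3)*(-2*0 + 2)/3 = -0*(-2)*(0 + 2)/3 = -0*2 = -1/3*0 = 0)
(u + 4*(-4))*(135 + 6*(k(4, -2) + 2)) = (0 + 4*(-4))*(135 + 6*(-3 + 2)) = (0 - 16)*(135 + 6*(-1)) = -16*(135 - 6) = -16*129 = -2064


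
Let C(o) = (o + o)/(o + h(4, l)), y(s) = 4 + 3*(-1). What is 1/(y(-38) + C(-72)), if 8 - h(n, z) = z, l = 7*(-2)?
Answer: 25/97 ≈ 0.25773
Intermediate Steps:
l = -14
h(n, z) = 8 - z
y(s) = 1 (y(s) = 4 - 3 = 1)
C(o) = 2*o/(22 + o) (C(o) = (o + o)/(o + (8 - 1*(-14))) = (2*o)/(o + (8 + 14)) = (2*o)/(o + 22) = (2*o)/(22 + o) = 2*o/(22 + o))
1/(y(-38) + C(-72)) = 1/(1 + 2*(-72)/(22 - 72)) = 1/(1 + 2*(-72)/(-50)) = 1/(1 + 2*(-72)*(-1/50)) = 1/(1 + 72/25) = 1/(97/25) = 25/97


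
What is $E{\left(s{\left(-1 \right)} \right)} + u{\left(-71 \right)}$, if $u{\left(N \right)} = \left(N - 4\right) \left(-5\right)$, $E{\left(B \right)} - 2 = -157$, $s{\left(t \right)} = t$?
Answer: $220$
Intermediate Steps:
$E{\left(B \right)} = -155$ ($E{\left(B \right)} = 2 - 157 = -155$)
$u{\left(N \right)} = 20 - 5 N$ ($u{\left(N \right)} = \left(-4 + N\right) \left(-5\right) = 20 - 5 N$)
$E{\left(s{\left(-1 \right)} \right)} + u{\left(-71 \right)} = -155 + \left(20 - -355\right) = -155 + \left(20 + 355\right) = -155 + 375 = 220$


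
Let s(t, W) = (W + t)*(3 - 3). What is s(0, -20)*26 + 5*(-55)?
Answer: -275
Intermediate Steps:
s(t, W) = 0 (s(t, W) = (W + t)*0 = 0)
s(0, -20)*26 + 5*(-55) = 0*26 + 5*(-55) = 0 - 275 = -275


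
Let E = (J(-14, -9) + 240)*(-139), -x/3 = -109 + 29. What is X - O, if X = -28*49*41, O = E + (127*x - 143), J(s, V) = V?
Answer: -54480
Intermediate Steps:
x = 240 (x = -3*(-109 + 29) = -3*(-80) = 240)
E = -32109 (E = (-9 + 240)*(-139) = 231*(-139) = -32109)
O = -1772 (O = -32109 + (127*240 - 143) = -32109 + (30480 - 143) = -32109 + 30337 = -1772)
X = -56252 (X = -1372*41 = -56252)
X - O = -56252 - 1*(-1772) = -56252 + 1772 = -54480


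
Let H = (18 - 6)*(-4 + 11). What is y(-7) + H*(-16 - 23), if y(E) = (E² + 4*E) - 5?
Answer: -3260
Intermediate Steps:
y(E) = -5 + E² + 4*E
H = 84 (H = 12*7 = 84)
y(-7) + H*(-16 - 23) = (-5 + (-7)² + 4*(-7)) + 84*(-16 - 23) = (-5 + 49 - 28) + 84*(-39) = 16 - 3276 = -3260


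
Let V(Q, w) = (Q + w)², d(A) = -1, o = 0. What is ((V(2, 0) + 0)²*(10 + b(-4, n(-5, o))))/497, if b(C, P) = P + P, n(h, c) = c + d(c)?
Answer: 128/497 ≈ 0.25755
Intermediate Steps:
n(h, c) = -1 + c (n(h, c) = c - 1 = -1 + c)
b(C, P) = 2*P
((V(2, 0) + 0)²*(10 + b(-4, n(-5, o))))/497 = (((2 + 0)² + 0)²*(10 + 2*(-1 + 0)))/497 = ((2² + 0)²*(10 + 2*(-1)))*(1/497) = ((4 + 0)²*(10 - 2))*(1/497) = (4²*8)*(1/497) = (16*8)*(1/497) = 128*(1/497) = 128/497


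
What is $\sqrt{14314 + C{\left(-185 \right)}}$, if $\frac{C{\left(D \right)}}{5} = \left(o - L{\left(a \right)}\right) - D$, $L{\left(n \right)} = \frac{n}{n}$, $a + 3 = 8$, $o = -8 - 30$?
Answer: $2 \sqrt{3761} \approx 122.65$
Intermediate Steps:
$o = -38$
$a = 5$ ($a = -3 + 8 = 5$)
$L{\left(n \right)} = 1$
$C{\left(D \right)} = -195 - 5 D$ ($C{\left(D \right)} = 5 \left(\left(-38 - 1\right) - D\right) = 5 \left(-39 - D\right) = -195 - 5 D$)
$\sqrt{14314 + C{\left(-185 \right)}} = \sqrt{14314 - -730} = \sqrt{14314 + \left(-195 + 925\right)} = \sqrt{14314 + 730} = \sqrt{15044} = 2 \sqrt{3761}$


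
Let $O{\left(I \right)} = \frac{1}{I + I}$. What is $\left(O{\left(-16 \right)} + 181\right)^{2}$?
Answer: $\frac{33535681}{1024} \approx 32750.0$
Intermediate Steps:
$O{\left(I \right)} = \frac{1}{2 I}$
$\left(O{\left(-16 \right)} + 181\right)^{2} = \left(\frac{1}{2 \left(-16\right)} + 181\right)^{2} = \left(\frac{1}{2} \left(- \frac{1}{16}\right) + 181\right)^{2} = \left(- \frac{1}{32} + 181\right)^{2} = \left(\frac{5791}{32}\right)^{2} = \frac{33535681}{1024}$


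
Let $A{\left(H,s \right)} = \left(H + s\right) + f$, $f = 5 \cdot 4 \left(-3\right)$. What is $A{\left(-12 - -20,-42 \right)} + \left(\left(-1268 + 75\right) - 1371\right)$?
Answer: $-2658$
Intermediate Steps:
$f = -60$ ($f = 20 \left(-3\right) = -60$)
$A{\left(H,s \right)} = -60 + H + s$ ($A{\left(H,s \right)} = \left(H + s\right) - 60 = -60 + H + s$)
$A{\left(-12 - -20,-42 \right)} + \left(\left(-1268 + 75\right) - 1371\right) = \left(-60 - -8 - 42\right) + \left(\left(-1268 + 75\right) - 1371\right) = \left(-60 + \left(-12 + 20\right) - 42\right) - 2564 = \left(-60 + 8 - 42\right) - 2564 = -94 - 2564 = -2658$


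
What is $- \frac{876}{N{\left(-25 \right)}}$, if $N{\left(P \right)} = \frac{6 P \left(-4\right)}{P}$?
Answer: $\frac{73}{2} \approx 36.5$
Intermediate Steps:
$N{\left(P \right)} = -24$ ($N{\left(P \right)} = \frac{\left(-24\right) P}{P} = -24$)
$- \frac{876}{N{\left(-25 \right)}} = - \frac{876}{-24} = \left(-876\right) \left(- \frac{1}{24}\right) = \frac{73}{2}$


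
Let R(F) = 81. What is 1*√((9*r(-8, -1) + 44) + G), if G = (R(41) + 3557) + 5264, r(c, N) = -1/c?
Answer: 3*√15906/4 ≈ 94.589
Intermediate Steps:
G = 8902 (G = (81 + 3557) + 5264 = 3638 + 5264 = 8902)
1*√((9*r(-8, -1) + 44) + G) = 1*√((9*(-1/(-8)) + 44) + 8902) = 1*√((9*(-1*(-⅛)) + 44) + 8902) = 1*√((9*(⅛) + 44) + 8902) = 1*√((9/8 + 44) + 8902) = 1*√(361/8 + 8902) = 1*√(71577/8) = 1*(3*√15906/4) = 3*√15906/4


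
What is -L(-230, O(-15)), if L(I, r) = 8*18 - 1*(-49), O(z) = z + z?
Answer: -193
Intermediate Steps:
O(z) = 2*z
L(I, r) = 193 (L(I, r) = 144 + 49 = 193)
-L(-230, O(-15)) = -1*193 = -193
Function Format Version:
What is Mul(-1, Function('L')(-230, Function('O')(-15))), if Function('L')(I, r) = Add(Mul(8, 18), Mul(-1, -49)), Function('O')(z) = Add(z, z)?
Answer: -193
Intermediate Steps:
Function('O')(z) = Mul(2, z)
Function('L')(I, r) = 193 (Function('L')(I, r) = Add(144, 49) = 193)
Mul(-1, Function('L')(-230, Function('O')(-15))) = Mul(-1, 193) = -193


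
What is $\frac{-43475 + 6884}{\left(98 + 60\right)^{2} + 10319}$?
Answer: $- \frac{12197}{11761} \approx -1.0371$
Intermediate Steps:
$\frac{-43475 + 6884}{\left(98 + 60\right)^{2} + 10319} = - \frac{36591}{158^{2} + 10319} = - \frac{36591}{24964 + 10319} = - \frac{36591}{35283} = \left(-36591\right) \frac{1}{35283} = - \frac{12197}{11761}$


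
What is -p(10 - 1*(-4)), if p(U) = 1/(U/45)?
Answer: -45/14 ≈ -3.2143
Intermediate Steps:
p(U) = 45/U (p(U) = 1/(U*(1/45)) = 1/(U/45) = 45/U)
-p(10 - 1*(-4)) = -45/(10 - 1*(-4)) = -45/(10 + 4) = -45/14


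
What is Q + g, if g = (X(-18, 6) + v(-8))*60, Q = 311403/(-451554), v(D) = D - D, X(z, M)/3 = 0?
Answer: -103801/150518 ≈ -0.68962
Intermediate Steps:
X(z, M) = 0 (X(z, M) = 3*0 = 0)
v(D) = 0
Q = -103801/150518 (Q = 311403*(-1/451554) = -103801/150518 ≈ -0.68962)
g = 0 (g = (0 + 0)*60 = 0*60 = 0)
Q + g = -103801/150518 + 0 = -103801/150518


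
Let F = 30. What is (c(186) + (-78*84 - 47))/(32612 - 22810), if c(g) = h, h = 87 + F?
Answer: -3241/4901 ≈ -0.66129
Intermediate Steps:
h = 117 (h = 87 + 30 = 117)
c(g) = 117
(c(186) + (-78*84 - 47))/(32612 - 22810) = (117 + (-78*84 - 47))/(32612 - 22810) = (117 + (-6552 - 47))/9802 = (117 - 6599)*(1/9802) = -6482*1/9802 = -3241/4901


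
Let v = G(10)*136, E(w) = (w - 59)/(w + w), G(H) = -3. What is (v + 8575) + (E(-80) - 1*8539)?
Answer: -59381/160 ≈ -371.13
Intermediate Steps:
E(w) = (-59 + w)/(2*w) (E(w) = (-59 + w)/((2*w)) = (-59 + w)*(1/(2*w)) = (-59 + w)/(2*w))
v = -408 (v = -3*136 = -408)
(v + 8575) + (E(-80) - 1*8539) = (-408 + 8575) + ((½)*(-59 - 80)/(-80) - 1*8539) = 8167 + ((½)*(-1/80)*(-139) - 8539) = 8167 + (139/160 - 8539) = 8167 - 1366101/160 = -59381/160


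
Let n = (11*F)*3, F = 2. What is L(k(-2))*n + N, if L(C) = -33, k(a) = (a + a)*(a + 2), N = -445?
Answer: -2623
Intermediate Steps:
k(a) = 2*a*(2 + a) (k(a) = (2*a)*(2 + a) = 2*a*(2 + a))
n = 66 (n = (11*2)*3 = 22*3 = 66)
L(k(-2))*n + N = -33*66 - 445 = -2178 - 445 = -2623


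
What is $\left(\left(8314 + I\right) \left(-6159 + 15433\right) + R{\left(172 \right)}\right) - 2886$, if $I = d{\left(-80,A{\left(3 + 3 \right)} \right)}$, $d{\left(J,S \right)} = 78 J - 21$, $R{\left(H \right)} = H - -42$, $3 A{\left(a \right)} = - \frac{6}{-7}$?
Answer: $19036850$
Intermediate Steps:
$A{\left(a \right)} = \frac{2}{7}$ ($A{\left(a \right)} = \frac{\left(-6\right) \frac{1}{-7}}{3} = \frac{\left(-6\right) \left(- \frac{1}{7}\right)}{3} = \frac{1}{3} \cdot \frac{6}{7} = \frac{2}{7}$)
$R{\left(H \right)} = 42 + H$ ($R{\left(H \right)} = H + 42 = 42 + H$)
$d{\left(J,S \right)} = -21 + 78 J$
$I = -6261$ ($I = -21 + 78 \left(-80\right) = -21 - 6240 = -6261$)
$\left(\left(8314 + I\right) \left(-6159 + 15433\right) + R{\left(172 \right)}\right) - 2886 = \left(\left(8314 - 6261\right) \left(-6159 + 15433\right) + \left(42 + 172\right)\right) - 2886 = \left(2053 \cdot 9274 + 214\right) - 2886 = \left(19039522 + 214\right) - 2886 = 19039736 - 2886 = 19036850$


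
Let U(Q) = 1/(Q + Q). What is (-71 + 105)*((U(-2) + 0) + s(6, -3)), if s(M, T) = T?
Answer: -221/2 ≈ -110.50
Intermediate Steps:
U(Q) = 1/(2*Q)
(-71 + 105)*((U(-2) + 0) + s(6, -3)) = (-71 + 105)*(((1/2)/(-2) + 0) - 3) = 34*(((1/2)*(-1/2) + 0) - 3) = 34*((-1/4 + 0) - 3) = 34*(-1/4 - 3) = 34*(-13/4) = -221/2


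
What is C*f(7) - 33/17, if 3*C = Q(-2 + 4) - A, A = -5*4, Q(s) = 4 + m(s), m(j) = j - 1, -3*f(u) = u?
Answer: -3272/153 ≈ -21.386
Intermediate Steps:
f(u) = -u/3
m(j) = -1 + j
Q(s) = 3 + s (Q(s) = 4 + (-1 + s) = 3 + s)
A = -20
C = 25/3 (C = ((3 + (-2 + 4)) - 1*(-20))/3 = ((3 + 2) + 20)/3 = (5 + 20)/3 = (⅓)*25 = 25/3 ≈ 8.3333)
C*f(7) - 33/17 = 25*(-⅓*7)/3 - 33/17 = (25/3)*(-7/3) - 33*1/17 = -175/9 - 33/17 = -3272/153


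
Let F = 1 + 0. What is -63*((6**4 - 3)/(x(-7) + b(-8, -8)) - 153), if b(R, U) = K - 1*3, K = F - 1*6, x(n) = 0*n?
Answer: 158571/8 ≈ 19821.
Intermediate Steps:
F = 1
x(n) = 0
K = -5 (K = 1 - 1*6 = 1 - 6 = -5)
b(R, U) = -8 (b(R, U) = -5 - 1*3 = -5 - 3 = -8)
-63*((6**4 - 3)/(x(-7) + b(-8, -8)) - 153) = -63*((6**4 - 3)/(0 - 8) - 153) = -63*((1296 - 3)/(-8) - 153) = -63*(1293*(-1/8) - 153) = -63*(-1293/8 - 153) = -63*(-2517/8) = 158571/8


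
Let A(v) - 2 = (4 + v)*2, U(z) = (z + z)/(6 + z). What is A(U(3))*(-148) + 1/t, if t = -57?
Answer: -95609/57 ≈ -1677.4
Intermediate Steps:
U(z) = 2*z/(6 + z) (U(z) = (2*z)/(6 + z) = 2*z/(6 + z))
A(v) = 10 + 2*v (A(v) = 2 + (4 + v)*2 = 2 + (8 + 2*v) = 10 + 2*v)
A(U(3))*(-148) + 1/t = (10 + 2*(2*3/(6 + 3)))*(-148) + 1/(-57) = (10 + 2*(2*3/9))*(-148) - 1/57 = (10 + 2*(2*3*(⅑)))*(-148) - 1/57 = (10 + 2*(⅔))*(-148) - 1/57 = (10 + 4/3)*(-148) - 1/57 = (34/3)*(-148) - 1/57 = -5032/3 - 1/57 = -95609/57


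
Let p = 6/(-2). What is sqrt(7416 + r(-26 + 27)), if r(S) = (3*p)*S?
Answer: 3*sqrt(823) ≈ 86.064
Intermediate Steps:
p = -3 (p = 6*(-1/2) = -3)
r(S) = -9*S (r(S) = (3*(-3))*S = -9*S)
sqrt(7416 + r(-26 + 27)) = sqrt(7416 - 9*(-26 + 27)) = sqrt(7416 - 9*1) = sqrt(7416 - 9) = sqrt(7407) = 3*sqrt(823)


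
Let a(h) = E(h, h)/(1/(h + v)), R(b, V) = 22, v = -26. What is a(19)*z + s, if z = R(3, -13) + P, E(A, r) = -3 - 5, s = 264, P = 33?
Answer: 3344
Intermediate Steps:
E(A, r) = -8
a(h) = 208 - 8*h (a(h) = -(-208 + 8*h) = -8*(-26 + h) = 208 - 8*h)
z = 55 (z = 22 + 33 = 55)
a(19)*z + s = (208 - 8*19)*55 + 264 = (208 - 152)*55 + 264 = 56*55 + 264 = 3080 + 264 = 3344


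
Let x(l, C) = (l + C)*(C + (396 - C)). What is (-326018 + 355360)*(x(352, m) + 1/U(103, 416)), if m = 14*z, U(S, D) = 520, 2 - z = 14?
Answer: 555873641551/260 ≈ 2.1380e+9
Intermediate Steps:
z = -12 (z = 2 - 1*14 = 2 - 14 = -12)
m = -168 (m = 14*(-12) = -168)
x(l, C) = 396*C + 396*l (x(l, C) = (C + l)*396 = 396*C + 396*l)
(-326018 + 355360)*(x(352, m) + 1/U(103, 416)) = (-326018 + 355360)*((396*(-168) + 396*352) + 1/520) = 29342*((-66528 + 139392) + 1/520) = 29342*(72864 + 1/520) = 29342*(37889281/520) = 555873641551/260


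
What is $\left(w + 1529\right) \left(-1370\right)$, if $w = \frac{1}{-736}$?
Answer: $- \frac{770859955}{368} \approx -2.0947 \cdot 10^{6}$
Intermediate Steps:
$w = - \frac{1}{736} \approx -0.0013587$
$\left(w + 1529\right) \left(-1370\right) = \left(- \frac{1}{736} + 1529\right) \left(-1370\right) = \frac{1125343}{736} \left(-1370\right) = - \frac{770859955}{368}$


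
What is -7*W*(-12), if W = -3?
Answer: -252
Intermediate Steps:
-7*W*(-12) = -7*(-3)*(-12) = 21*(-12) = -252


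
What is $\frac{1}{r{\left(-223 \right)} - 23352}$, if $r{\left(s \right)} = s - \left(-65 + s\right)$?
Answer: $- \frac{1}{23287} \approx -4.2942 \cdot 10^{-5}$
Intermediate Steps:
$r{\left(s \right)} = 65$
$\frac{1}{r{\left(-223 \right)} - 23352} = \frac{1}{65 - 23352} = \frac{1}{-23287} = - \frac{1}{23287}$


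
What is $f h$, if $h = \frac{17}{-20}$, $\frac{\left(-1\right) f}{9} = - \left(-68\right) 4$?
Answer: $\frac{10404}{5} \approx 2080.8$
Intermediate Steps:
$f = -2448$ ($f = - 9 \left(- \left(-68\right) 4\right) = - 9 \left(\left(-1\right) \left(-272\right)\right) = \left(-9\right) 272 = -2448$)
$h = - \frac{17}{20}$ ($h = 17 \left(- \frac{1}{20}\right) = - \frac{17}{20} \approx -0.85$)
$f h = \left(-2448\right) \left(- \frac{17}{20}\right) = \frac{10404}{5}$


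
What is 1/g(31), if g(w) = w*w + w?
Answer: 1/992 ≈ 0.0010081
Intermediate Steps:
g(w) = w + w² (g(w) = w² + w = w + w²)
1/g(31) = 1/(31*(1 + 31)) = 1/(31*32) = 1/992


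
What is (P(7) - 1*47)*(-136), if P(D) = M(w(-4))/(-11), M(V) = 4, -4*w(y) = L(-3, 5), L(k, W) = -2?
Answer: 70856/11 ≈ 6441.5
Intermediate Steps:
w(y) = ½ (w(y) = -¼*(-2) = ½)
P(D) = -4/11 (P(D) = 4/(-11) = 4*(-1/11) = -4/11)
(P(7) - 1*47)*(-136) = (-4/11 - 1*47)*(-136) = (-4/11 - 47)*(-136) = -521/11*(-136) = 70856/11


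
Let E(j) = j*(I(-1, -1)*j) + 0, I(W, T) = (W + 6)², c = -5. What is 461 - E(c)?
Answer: -164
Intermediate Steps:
I(W, T) = (6 + W)²
E(j) = 25*j² (E(j) = j*((6 - 1)²*j) + 0 = j*(5²*j) + 0 = j*(25*j) + 0 = 25*j² + 0 = 25*j²)
461 - E(c) = 461 - 25*(-5)² = 461 - 25*25 = 461 - 1*625 = 461 - 625 = -164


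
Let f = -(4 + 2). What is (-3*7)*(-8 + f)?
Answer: 294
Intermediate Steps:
f = -6 (f = -1*6 = -6)
(-3*7)*(-8 + f) = (-3*7)*(-8 - 6) = -21*(-14) = 294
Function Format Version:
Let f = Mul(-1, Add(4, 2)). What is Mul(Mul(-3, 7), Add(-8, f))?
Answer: 294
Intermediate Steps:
f = -6 (f = Mul(-1, 6) = -6)
Mul(Mul(-3, 7), Add(-8, f)) = Mul(Mul(-3, 7), Add(-8, -6)) = Mul(-21, -14) = 294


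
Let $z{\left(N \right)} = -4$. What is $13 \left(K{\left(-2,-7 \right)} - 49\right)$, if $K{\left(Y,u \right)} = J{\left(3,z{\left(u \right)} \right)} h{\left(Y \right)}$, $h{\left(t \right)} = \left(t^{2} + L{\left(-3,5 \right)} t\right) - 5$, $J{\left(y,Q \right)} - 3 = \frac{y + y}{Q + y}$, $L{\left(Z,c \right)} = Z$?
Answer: $-832$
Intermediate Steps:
$J{\left(y,Q \right)} = 3 + \frac{2 y}{Q + y}$ ($J{\left(y,Q \right)} = 3 + \frac{y + y}{Q + y} = 3 + \frac{2 y}{Q + y}$)
$h{\left(t \right)} = -5 + t^{2} - 3 t$ ($h{\left(t \right)} = \left(t^{2} - 3 t\right) - 5 = -5 + t^{2} - 3 t$)
$K{\left(Y,u \right)} = 15 - 3 Y^{2} + 9 Y$ ($K{\left(Y,u \right)} = \frac{3 \left(-4\right) + 5 \cdot 3}{-4 + 3} \left(-5 + Y^{2} - 3 Y\right) = \frac{-12 + 15}{-1} \left(-5 + Y^{2} - 3 Y\right) = \left(-1\right) 3 \left(-5 + Y^{2} - 3 Y\right) = - 3 \left(-5 + Y^{2} - 3 Y\right) = 15 - 3 Y^{2} + 9 Y$)
$13 \left(K{\left(-2,-7 \right)} - 49\right) = 13 \left(\left(15 - 3 \left(-2\right)^{2} + 9 \left(-2\right)\right) - 49\right) = 13 \left(\left(15 - 12 - 18\right) - 49\right) = 13 \left(-15 - 49\right) = 13 \left(-64\right) = -832$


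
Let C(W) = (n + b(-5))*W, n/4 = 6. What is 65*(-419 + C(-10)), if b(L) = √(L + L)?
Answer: -42835 - 650*I*√10 ≈ -42835.0 - 2055.5*I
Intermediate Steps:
n = 24 (n = 4*6 = 24)
b(L) = √2*√L (b(L) = √(2*L) = √2*√L)
C(W) = W*(24 + I*√10) (C(W) = (24 + √2*√(-5))*W = (24 + √2*(I*√5))*W = (24 + I*√10)*W = W*(24 + I*√10))
65*(-419 + C(-10)) = 65*(-419 - 10*(24 + I*√10)) = 65*(-419 + (-240 - 10*I*√10)) = 65*(-659 - 10*I*√10) = -42835 - 650*I*√10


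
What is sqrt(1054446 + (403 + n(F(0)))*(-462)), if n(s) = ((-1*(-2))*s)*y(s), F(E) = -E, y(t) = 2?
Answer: 2*sqrt(217065) ≈ 931.80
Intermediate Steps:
n(s) = 4*s (n(s) = ((-1*(-2))*s)*2 = (2*s)*2 = 4*s)
sqrt(1054446 + (403 + n(F(0)))*(-462)) = sqrt(1054446 + (403 + 4*(-1*0))*(-462)) = sqrt(1054446 + (403 + 4*0)*(-462)) = sqrt(1054446 + (403 + 0)*(-462)) = sqrt(1054446 + 403*(-462)) = sqrt(1054446 - 186186) = sqrt(868260) = 2*sqrt(217065)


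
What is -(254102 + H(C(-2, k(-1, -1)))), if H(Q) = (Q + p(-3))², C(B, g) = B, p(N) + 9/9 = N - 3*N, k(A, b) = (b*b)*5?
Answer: -254111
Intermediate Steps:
k(A, b) = 5*b² (k(A, b) = b²*5 = 5*b²)
p(N) = -1 - 2*N (p(N) = -1 + (N - 3*N) = -1 - 2*N)
H(Q) = (5 + Q)² (H(Q) = (Q + (-1 - 2*(-3)))² = (Q + (-1 + 6))² = (Q + 5)² = (5 + Q)²)
-(254102 + H(C(-2, k(-1, -1)))) = -(254102 + (5 - 2)²) = -(254102 + 3²) = -(254102 + 9) = -1*254111 = -254111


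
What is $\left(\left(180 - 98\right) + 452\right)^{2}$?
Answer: $285156$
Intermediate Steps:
$\left(\left(180 - 98\right) + 452\right)^{2} = \left(82 + 452\right)^{2} = 534^{2} = 285156$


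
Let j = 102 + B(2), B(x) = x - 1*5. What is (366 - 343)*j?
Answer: 2277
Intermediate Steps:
B(x) = -5 + x (B(x) = x - 5 = -5 + x)
j = 99 (j = 102 + (-5 + 2) = 102 - 3 = 99)
(366 - 343)*j = (366 - 343)*99 = 23*99 = 2277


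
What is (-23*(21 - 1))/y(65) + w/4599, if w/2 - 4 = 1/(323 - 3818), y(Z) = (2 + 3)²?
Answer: -42246362/2296215 ≈ -18.398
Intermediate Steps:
y(Z) = 25 (y(Z) = 5² = 25)
w = 27958/3495 (w = 8 + 2/(323 - 3818) = 8 + 2/(-3495) = 8 + 2*(-1/3495) = 8 - 2/3495 = 27958/3495 ≈ 7.9994)
(-23*(21 - 1))/y(65) + w/4599 = -23*(21 - 1)/25 + (27958/3495)/4599 = -23*20*(1/25) + (27958/3495)*(1/4599) = -460*1/25 + 3994/2296215 = -92/5 + 3994/2296215 = -42246362/2296215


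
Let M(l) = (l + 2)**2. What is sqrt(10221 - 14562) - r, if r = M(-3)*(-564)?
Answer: 564 + I*sqrt(4341) ≈ 564.0 + 65.886*I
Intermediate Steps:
M(l) = (2 + l)**2
r = -564 (r = (2 - 3)**2*(-564) = (-1)**2*(-564) = 1*(-564) = -564)
sqrt(10221 - 14562) - r = sqrt(10221 - 14562) - 1*(-564) = sqrt(-4341) + 564 = I*sqrt(4341) + 564 = 564 + I*sqrt(4341)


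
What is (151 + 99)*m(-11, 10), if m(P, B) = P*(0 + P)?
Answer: 30250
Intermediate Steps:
m(P, B) = P**2 (m(P, B) = P*P = P**2)
(151 + 99)*m(-11, 10) = (151 + 99)*(-11)**2 = 250*121 = 30250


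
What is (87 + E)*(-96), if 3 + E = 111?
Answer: -18720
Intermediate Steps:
E = 108 (E = -3 + 111 = 108)
(87 + E)*(-96) = (87 + 108)*(-96) = 195*(-96) = -18720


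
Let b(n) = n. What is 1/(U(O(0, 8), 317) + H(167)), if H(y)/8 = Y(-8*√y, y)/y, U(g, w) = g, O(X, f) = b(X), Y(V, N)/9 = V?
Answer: -√167/576 ≈ -0.022435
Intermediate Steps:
Y(V, N) = 9*V
O(X, f) = X
H(y) = -576/√y (H(y) = 8*((9*(-8*√y))/y) = 8*((-72*√y)/y) = 8*(-72/√y) = -576/√y)
1/(U(O(0, 8), 317) + H(167)) = 1/(0 - 576*√167/167) = 1/(-576*√167/167) = -√167/576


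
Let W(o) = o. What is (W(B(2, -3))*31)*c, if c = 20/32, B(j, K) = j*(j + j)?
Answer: 155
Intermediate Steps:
B(j, K) = 2*j² (B(j, K) = j*(2*j) = 2*j²)
c = 5/8 (c = 20*(1/32) = 5/8 ≈ 0.62500)
(W(B(2, -3))*31)*c = ((2*2²)*31)*(5/8) = ((2*4)*31)*(5/8) = (8*31)*(5/8) = 248*(5/8) = 155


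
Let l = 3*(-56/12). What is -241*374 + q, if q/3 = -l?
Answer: -90092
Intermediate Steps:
l = -14 (l = 3*(-56*1/12) = 3*(-14/3) = -14)
q = 42 (q = 3*(-1*(-14)) = 3*14 = 42)
-241*374 + q = -241*374 + 42 = -90134 + 42 = -90092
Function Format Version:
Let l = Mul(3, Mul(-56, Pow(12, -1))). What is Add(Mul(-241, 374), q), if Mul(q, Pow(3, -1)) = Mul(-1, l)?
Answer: -90092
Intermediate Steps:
l = -14 (l = Mul(3, Mul(-56, Rational(1, 12))) = Mul(3, Rational(-14, 3)) = -14)
q = 42 (q = Mul(3, Mul(-1, -14)) = Mul(3, 14) = 42)
Add(Mul(-241, 374), q) = Add(Mul(-241, 374), 42) = Add(-90134, 42) = -90092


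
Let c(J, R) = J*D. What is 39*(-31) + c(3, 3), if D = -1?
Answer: -1212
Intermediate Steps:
c(J, R) = -J (c(J, R) = J*(-1) = -J)
39*(-31) + c(3, 3) = 39*(-31) - 1*3 = -1209 - 3 = -1212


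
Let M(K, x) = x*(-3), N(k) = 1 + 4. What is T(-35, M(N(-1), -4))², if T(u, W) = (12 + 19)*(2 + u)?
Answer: 1046529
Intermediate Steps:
N(k) = 5
M(K, x) = -3*x
T(u, W) = 62 + 31*u (T(u, W) = 31*(2 + u) = 62 + 31*u)
T(-35, M(N(-1), -4))² = (62 + 31*(-35))² = (62 - 1085)² = (-1023)² = 1046529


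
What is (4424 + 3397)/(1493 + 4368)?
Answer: 7821/5861 ≈ 1.3344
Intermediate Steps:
(4424 + 3397)/(1493 + 4368) = 7821/5861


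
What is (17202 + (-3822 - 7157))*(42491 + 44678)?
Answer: 542452687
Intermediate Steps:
(17202 + (-3822 - 7157))*(42491 + 44678) = (17202 - 10979)*87169 = 6223*87169 = 542452687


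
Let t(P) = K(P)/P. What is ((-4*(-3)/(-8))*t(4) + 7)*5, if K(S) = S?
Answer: 55/2 ≈ 27.500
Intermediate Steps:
t(P) = 1 (t(P) = P/P = 1)
((-4*(-3)/(-8))*t(4) + 7)*5 = ((-4*(-3)/(-8))*1 + 7)*5 = ((12*(-⅛))*1 + 7)*5 = (-3/2*1 + 7)*5 = (-3/2 + 7)*5 = (11/2)*5 = 55/2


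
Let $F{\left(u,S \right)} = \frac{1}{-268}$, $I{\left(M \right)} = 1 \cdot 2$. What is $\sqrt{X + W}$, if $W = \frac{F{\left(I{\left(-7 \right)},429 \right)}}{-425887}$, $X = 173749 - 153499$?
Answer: $\frac{\sqrt{65951304706867855429}}{57068858} \approx 142.3$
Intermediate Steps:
$I{\left(M \right)} = 2$
$F{\left(u,S \right)} = - \frac{1}{268}$
$X = 20250$ ($X = 173749 - 153499 = 20250$)
$W = \frac{1}{114137716}$ ($W = - \frac{1}{268 \left(-425887\right)} = \left(- \frac{1}{268}\right) \left(- \frac{1}{425887}\right) = \frac{1}{114137716} \approx 8.7613 \cdot 10^{-9}$)
$\sqrt{X + W} = \sqrt{20250 + \frac{1}{114137716}} = \sqrt{\frac{2311288749001}{114137716}} = \frac{\sqrt{65951304706867855429}}{57068858}$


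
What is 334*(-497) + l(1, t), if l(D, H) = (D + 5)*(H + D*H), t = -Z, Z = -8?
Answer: -165902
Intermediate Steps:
t = 8 (t = -1*(-8) = 8)
l(D, H) = (5 + D)*(H + D*H)
334*(-497) + l(1, t) = 334*(-497) + 8*(5 + 1² + 6*1) = -165998 + 8*(5 + 1 + 6) = -165998 + 8*12 = -165998 + 96 = -165902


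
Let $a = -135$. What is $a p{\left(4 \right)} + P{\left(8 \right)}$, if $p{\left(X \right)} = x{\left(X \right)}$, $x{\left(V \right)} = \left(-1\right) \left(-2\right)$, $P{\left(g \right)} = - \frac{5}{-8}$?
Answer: $- \frac{2155}{8} \approx -269.38$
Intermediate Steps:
$P{\left(g \right)} = \frac{5}{8}$ ($P{\left(g \right)} = \left(-5\right) \left(- \frac{1}{8}\right) = \frac{5}{8}$)
$x{\left(V \right)} = 2$
$p{\left(X \right)} = 2$
$a p{\left(4 \right)} + P{\left(8 \right)} = \left(-135\right) 2 + \frac{5}{8} = -270 + \frac{5}{8} = - \frac{2155}{8}$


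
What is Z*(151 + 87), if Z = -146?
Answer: -34748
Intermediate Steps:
Z*(151 + 87) = -146*(151 + 87) = -146*238 = -34748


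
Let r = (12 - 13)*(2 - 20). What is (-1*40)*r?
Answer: -720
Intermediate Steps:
r = 18 (r = -1*(-18) = 18)
(-1*40)*r = -1*40*18 = -40*18 = -720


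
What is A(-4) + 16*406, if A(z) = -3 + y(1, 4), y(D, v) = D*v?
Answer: 6497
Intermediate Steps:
A(z) = 1 (A(z) = -3 + 1*4 = -3 + 4 = 1)
A(-4) + 16*406 = 1 + 16*406 = 1 + 6496 = 6497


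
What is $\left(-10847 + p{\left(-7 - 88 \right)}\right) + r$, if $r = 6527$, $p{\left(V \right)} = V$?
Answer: $-4415$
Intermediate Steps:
$\left(-10847 + p{\left(-7 - 88 \right)}\right) + r = \left(-10847 - 95\right) + 6527 = -10942 + 6527 = -4415$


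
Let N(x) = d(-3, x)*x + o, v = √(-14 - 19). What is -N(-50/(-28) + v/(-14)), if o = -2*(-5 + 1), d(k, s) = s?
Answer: -540/49 + 25*I*√33/98 ≈ -11.02 + 1.4655*I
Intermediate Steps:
o = 8 (o = -2*(-4) = 8)
v = I*√33 (v = √(-33) = I*√33 ≈ 5.7446*I)
N(x) = 8 + x² (N(x) = x*x + 8 = x² + 8 = 8 + x²)
-N(-50/(-28) + v/(-14)) = -(8 + (-50/(-28) + (I*√33)/(-14))²) = -(8 + (-50*(-1/28) + (I*√33)*(-1/14))²) = -(8 + (25/14 - I*√33/14)²) = -8 - (25/14 - I*√33/14)²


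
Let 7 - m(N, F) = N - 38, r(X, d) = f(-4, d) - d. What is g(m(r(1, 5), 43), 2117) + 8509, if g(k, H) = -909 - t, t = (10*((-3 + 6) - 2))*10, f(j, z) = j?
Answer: 7500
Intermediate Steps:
t = 100 (t = (10*(3 - 2))*10 = (10*1)*10 = 10*10 = 100)
r(X, d) = -4 - d
m(N, F) = 45 - N (m(N, F) = 7 - (N - 38) = 7 - (-38 + N) = 7 + (38 - N) = 45 - N)
g(k, H) = -1009 (g(k, H) = -909 - 1*100 = -909 - 100 = -1009)
g(m(r(1, 5), 43), 2117) + 8509 = -1009 + 8509 = 7500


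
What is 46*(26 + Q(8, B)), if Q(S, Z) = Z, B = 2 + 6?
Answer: 1564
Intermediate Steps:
B = 8
46*(26 + Q(8, B)) = 46*(26 + 8) = 46*34 = 1564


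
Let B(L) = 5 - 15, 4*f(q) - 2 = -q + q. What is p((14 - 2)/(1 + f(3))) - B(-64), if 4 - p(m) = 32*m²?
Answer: -2034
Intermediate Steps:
f(q) = ½ (f(q) = ½ + (-q + q)/4 = ½ + (¼)*0 = ½ + 0 = ½)
B(L) = -10
p(m) = 4 - 32*m²
p((14 - 2)/(1 + f(3))) - B(-64) = (4 - 32*(14 - 2)²/(1 + ½)²) - 1*(-10) = (4 - 32*(12/(3/2))²) + 10 = (4 - 32*(12*(⅔))²) + 10 = (4 - 32*8²) + 10 = (4 - 32*64) + 10 = (4 - 2048) + 10 = -2044 + 10 = -2034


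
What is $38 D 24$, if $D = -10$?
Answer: $-9120$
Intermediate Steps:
$38 D 24 = 38 \left(-10\right) 24 = \left(-380\right) 24 = -9120$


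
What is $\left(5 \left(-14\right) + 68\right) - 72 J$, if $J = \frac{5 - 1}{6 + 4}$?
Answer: $- \frac{154}{5} \approx -30.8$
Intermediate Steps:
$J = \frac{2}{5}$ ($J = \frac{4}{10} = 4 \cdot \frac{1}{10} = \frac{2}{5} \approx 0.4$)
$\left(5 \left(-14\right) + 68\right) - 72 J = \left(5 \left(-14\right) + 68\right) - \frac{144}{5} = \left(-70 + 68\right) - \frac{144}{5} = -2 - \frac{144}{5} = - \frac{154}{5}$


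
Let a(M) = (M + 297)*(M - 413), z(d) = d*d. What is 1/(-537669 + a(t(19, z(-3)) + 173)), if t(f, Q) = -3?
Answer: -1/651150 ≈ -1.5357e-6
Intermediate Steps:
z(d) = d**2
a(M) = (-413 + M)*(297 + M) (a(M) = (297 + M)*(-413 + M) = (-413 + M)*(297 + M))
1/(-537669 + a(t(19, z(-3)) + 173)) = 1/(-537669 + (-122661 + (-3 + 173)**2 - 116*(-3 + 173))) = 1/(-537669 + (-122661 + 170**2 - 116*170)) = 1/(-537669 + (-122661 + 28900 - 19720)) = 1/(-537669 - 113481) = 1/(-651150) = -1/651150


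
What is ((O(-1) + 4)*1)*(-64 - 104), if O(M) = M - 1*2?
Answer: -168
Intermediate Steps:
O(M) = -2 + M (O(M) = M - 2 = -2 + M)
((O(-1) + 4)*1)*(-64 - 104) = (((-2 - 1) + 4)*1)*(-64 - 104) = ((-3 + 4)*1)*(-168) = (1*1)*(-168) = 1*(-168) = -168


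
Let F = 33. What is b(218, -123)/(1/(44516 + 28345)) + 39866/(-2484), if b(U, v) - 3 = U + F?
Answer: 22985294015/1242 ≈ 1.8507e+7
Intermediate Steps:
b(U, v) = 36 + U (b(U, v) = 3 + (U + 33) = 3 + (33 + U) = 36 + U)
b(218, -123)/(1/(44516 + 28345)) + 39866/(-2484) = (36 + 218)/(1/(44516 + 28345)) + 39866/(-2484) = 254/(1/72861) + 39866*(-1/2484) = 254/(1/72861) - 19933/1242 = 254*72861 - 19933/1242 = 18506694 - 19933/1242 = 22985294015/1242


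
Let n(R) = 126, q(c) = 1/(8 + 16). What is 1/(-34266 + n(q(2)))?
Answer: -1/34140 ≈ -2.9291e-5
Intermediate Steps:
q(c) = 1/24
1/(-34266 + n(q(2))) = 1/(-34266 + 126) = 1/(-34140) = -1/34140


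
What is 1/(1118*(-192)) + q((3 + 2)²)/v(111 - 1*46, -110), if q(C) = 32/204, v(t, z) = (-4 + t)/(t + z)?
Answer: -25759757/222598272 ≈ -0.11572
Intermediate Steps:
v(t, z) = (-4 + t)/(t + z)
q(C) = 8/51 (q(C) = 32*(1/204) = 8/51)
1/(1118*(-192)) + q((3 + 2)²)/v(111 - 1*46, -110) = 1/(1118*(-192)) + 8/(51*(((-4 + (111 - 1*46))/((111 - 1*46) - 110)))) = (1/1118)*(-1/192) + 8/(51*(((-4 + (111 - 46))/((111 - 46) - 110)))) = -1/214656 + 8/(51*(((-4 + 65)/(65 - 110)))) = -1/214656 + 8/(51*((61/(-45)))) = -1/214656 + 8/(51*((-1/45*61))) = -1/214656 + 8/(51*(-61/45)) = -1/214656 + (8/51)*(-45/61) = -1/214656 - 120/1037 = -25759757/222598272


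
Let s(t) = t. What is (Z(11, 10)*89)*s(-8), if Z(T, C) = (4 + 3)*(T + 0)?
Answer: -54824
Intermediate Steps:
Z(T, C) = 7*T
(Z(11, 10)*89)*s(-8) = ((7*11)*89)*(-8) = (77*89)*(-8) = 6853*(-8) = -54824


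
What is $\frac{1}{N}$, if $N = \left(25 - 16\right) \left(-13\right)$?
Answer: $- \frac{1}{117} \approx -0.008547$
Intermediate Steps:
$N = -117$ ($N = 9 \left(-13\right) = -117$)
$\frac{1}{N} = \frac{1}{-117} = - \frac{1}{117}$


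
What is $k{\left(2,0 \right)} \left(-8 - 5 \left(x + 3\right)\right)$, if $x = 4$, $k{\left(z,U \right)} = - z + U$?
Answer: $86$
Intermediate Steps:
$k{\left(z,U \right)} = U - z$
$k{\left(2,0 \right)} \left(-8 - 5 \left(x + 3\right)\right) = \left(0 - 2\right) \left(-8 - 5 \left(4 + 3\right)\right) = \left(0 - 2\right) \left(-8 - 35\right) = - 2 \left(-8 - 35\right) = \left(-2\right) \left(-43\right) = 86$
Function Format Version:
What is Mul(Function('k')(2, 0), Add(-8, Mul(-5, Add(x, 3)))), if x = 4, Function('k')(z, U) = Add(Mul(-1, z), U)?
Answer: 86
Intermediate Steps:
Function('k')(z, U) = Add(U, Mul(-1, z))
Mul(Function('k')(2, 0), Add(-8, Mul(-5, Add(x, 3)))) = Mul(Add(0, Mul(-1, 2)), Add(-8, Mul(-5, Add(4, 3)))) = Mul(Add(0, -2), Add(-8, Mul(-5, 7))) = Mul(-2, Add(-8, -35)) = Mul(-2, -43) = 86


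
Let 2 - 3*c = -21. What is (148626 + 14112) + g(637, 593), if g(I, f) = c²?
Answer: 1465171/9 ≈ 1.6280e+5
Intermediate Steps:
c = 23/3 (c = ⅔ - ⅓*(-21) = ⅔ + 7 = 23/3 ≈ 7.6667)
g(I, f) = 529/9 (g(I, f) = (23/3)² = 529/9)
(148626 + 14112) + g(637, 593) = (148626 + 14112) + 529/9 = 162738 + 529/9 = 1465171/9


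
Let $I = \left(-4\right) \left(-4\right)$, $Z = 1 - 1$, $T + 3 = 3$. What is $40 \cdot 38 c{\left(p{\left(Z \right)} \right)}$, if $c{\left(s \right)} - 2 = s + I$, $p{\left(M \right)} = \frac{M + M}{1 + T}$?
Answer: $27360$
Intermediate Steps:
$T = 0$ ($T = -3 + 3 = 0$)
$Z = 0$ ($Z = 1 - 1 = 0$)
$p{\left(M \right)} = 2 M$ ($p{\left(M \right)} = \frac{M + M}{1 + 0} = \frac{2 M}{1} = 2 M 1 = 2 M$)
$I = 16$
$c{\left(s \right)} = 18 + s$ ($c{\left(s \right)} = 2 + \left(s + 16\right) = 2 + \left(16 + s\right) = 18 + s$)
$40 \cdot 38 c{\left(p{\left(Z \right)} \right)} = 40 \cdot 38 \left(18 + 2 \cdot 0\right) = 1520 \left(18 + 0\right) = 1520 \cdot 18 = 27360$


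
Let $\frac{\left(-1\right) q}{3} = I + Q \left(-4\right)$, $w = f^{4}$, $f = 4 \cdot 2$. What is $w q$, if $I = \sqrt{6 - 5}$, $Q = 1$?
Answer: $36864$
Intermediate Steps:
$I = 1$ ($I = \sqrt{1} = 1$)
$f = 8$
$w = 4096$ ($w = 8^{4} = 4096$)
$q = 9$ ($q = - 3 \left(1 + 1 \left(-4\right)\right) = - 3 \left(1 - 4\right) = \left(-3\right) \left(-3\right) = 9$)
$w q = 4096 \cdot 9 = 36864$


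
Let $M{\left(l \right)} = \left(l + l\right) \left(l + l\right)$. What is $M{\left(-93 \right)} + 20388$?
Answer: $54984$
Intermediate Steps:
$M{\left(l \right)} = 4 l^{2}$ ($M{\left(l \right)} = 2 l 2 l = 4 l^{2}$)
$M{\left(-93 \right)} + 20388 = 4 \left(-93\right)^{2} + 20388 = 4 \cdot 8649 + 20388 = 34596 + 20388 = 54984$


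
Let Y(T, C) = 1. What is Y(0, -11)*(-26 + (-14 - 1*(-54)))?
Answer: 14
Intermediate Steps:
Y(0, -11)*(-26 + (-14 - 1*(-54))) = 1*(-26 + (-14 - 1*(-54))) = 1*(-26 + (-14 + 54)) = 1*(-26 + 40) = 1*14 = 14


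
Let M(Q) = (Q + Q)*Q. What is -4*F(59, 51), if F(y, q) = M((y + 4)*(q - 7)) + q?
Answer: -61472076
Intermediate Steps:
M(Q) = 2*Q² (M(Q) = (2*Q)*Q = 2*Q²)
F(y, q) = q + 2*(-7 + q)²*(4 + y)² (F(y, q) = 2*((y + 4)*(q - 7))² + q = 2*((4 + y)*(-7 + q))² + q = 2*((-7 + q)*(4 + y))² + q = 2*((-7 + q)²*(4 + y)²) + q = 2*(-7 + q)²*(4 + y)² + q = q + 2*(-7 + q)²*(4 + y)²)
-4*F(59, 51) = -4*(51 + 2*(-28 - 7*59 + 4*51 + 51*59)²) = -4*(51 + 2*(-28 - 413 + 204 + 3009)²) = -4*(51 + 2*2772²) = -4*(51 + 2*7683984) = -4*(51 + 15367968) = -4*15368019 = -61472076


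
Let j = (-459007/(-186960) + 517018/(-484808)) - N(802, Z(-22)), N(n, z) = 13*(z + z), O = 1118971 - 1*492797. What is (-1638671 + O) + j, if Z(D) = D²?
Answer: -11614114027427213/11329962960 ≈ -1.0251e+6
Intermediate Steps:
O = 626174 (O = 1118971 - 492797 = 626174)
N(n, z) = 26*z (N(n, z) = 13*(2*z) = 26*z)
j = -142560520316093/11329962960 (j = (-459007/(-186960) + 517018/(-484808)) - 26*(-22)² = (-459007*(-1/186960) + 517018*(-1/484808)) - 26*484 = (459007/186960 - 258509/242404) - 1*12584 = 15733572547/11329962960 - 12584 = -142560520316093/11329962960 ≈ -12583.)
(-1638671 + O) + j = (-1638671 + 626174) - 142560520316093/11329962960 = -1012497 - 142560520316093/11329962960 = -11614114027427213/11329962960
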